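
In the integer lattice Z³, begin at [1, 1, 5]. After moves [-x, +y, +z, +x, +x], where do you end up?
(2, 2, 6)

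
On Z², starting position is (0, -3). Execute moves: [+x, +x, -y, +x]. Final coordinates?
(3, -4)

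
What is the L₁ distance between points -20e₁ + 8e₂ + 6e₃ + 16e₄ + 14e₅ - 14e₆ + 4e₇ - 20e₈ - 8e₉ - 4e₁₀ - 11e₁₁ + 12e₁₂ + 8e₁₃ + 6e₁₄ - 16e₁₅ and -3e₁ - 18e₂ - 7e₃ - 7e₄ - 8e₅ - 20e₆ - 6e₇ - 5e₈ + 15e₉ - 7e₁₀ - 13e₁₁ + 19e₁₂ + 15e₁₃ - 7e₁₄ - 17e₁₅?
188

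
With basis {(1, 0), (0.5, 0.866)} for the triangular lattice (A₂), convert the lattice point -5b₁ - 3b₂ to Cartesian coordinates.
(-6.5, -2.598)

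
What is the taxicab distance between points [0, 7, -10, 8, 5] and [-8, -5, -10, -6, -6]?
45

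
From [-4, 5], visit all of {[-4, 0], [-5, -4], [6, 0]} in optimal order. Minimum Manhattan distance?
25
(one optimal route: (-4, 5) → (-4, 0) → (-5, -4) → (6, 0))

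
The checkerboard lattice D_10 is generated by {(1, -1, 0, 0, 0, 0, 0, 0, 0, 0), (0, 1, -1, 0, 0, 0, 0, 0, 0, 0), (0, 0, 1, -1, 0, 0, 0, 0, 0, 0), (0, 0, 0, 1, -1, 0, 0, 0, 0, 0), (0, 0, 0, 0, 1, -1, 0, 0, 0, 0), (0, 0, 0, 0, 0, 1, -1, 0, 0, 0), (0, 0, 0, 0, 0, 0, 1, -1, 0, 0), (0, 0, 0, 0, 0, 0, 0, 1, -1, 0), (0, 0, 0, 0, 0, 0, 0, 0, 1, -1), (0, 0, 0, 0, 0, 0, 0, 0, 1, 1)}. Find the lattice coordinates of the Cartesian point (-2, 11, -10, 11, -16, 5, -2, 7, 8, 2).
-2b₁ + 9b₂ - b₃ + 10b₄ - 6b₅ - b₆ - 3b₇ + 4b₈ + 5b₉ + 7b₁₀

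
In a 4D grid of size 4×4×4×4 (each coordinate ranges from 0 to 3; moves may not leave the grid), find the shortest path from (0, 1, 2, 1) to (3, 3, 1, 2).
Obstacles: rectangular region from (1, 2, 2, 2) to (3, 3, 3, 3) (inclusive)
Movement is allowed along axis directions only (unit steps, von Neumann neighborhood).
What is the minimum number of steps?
7
(one shortest path: (0, 1, 2, 1) → (1, 1, 2, 1) → (2, 1, 2, 1) → (3, 1, 2, 1) → (3, 2, 2, 1) → (3, 3, 2, 1) → (3, 3, 1, 1) → (3, 3, 1, 2))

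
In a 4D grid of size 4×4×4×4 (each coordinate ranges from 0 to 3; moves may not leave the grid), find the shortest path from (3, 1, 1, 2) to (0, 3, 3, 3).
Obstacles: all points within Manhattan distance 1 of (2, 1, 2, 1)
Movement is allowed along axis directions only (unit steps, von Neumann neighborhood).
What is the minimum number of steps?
8
(one shortest path: (3, 1, 1, 2) → (2, 1, 1, 2) → (1, 1, 1, 2) → (0, 1, 1, 2) → (0, 2, 1, 2) → (0, 3, 1, 2) → (0, 3, 2, 2) → (0, 3, 3, 2) → (0, 3, 3, 3))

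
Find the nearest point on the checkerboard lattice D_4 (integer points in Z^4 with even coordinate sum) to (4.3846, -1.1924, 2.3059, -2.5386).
(4, -1, 2, -3)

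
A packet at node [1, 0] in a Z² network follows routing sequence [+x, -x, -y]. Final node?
(1, -1)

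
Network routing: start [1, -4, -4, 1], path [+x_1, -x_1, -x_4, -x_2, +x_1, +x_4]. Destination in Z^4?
(2, -5, -4, 1)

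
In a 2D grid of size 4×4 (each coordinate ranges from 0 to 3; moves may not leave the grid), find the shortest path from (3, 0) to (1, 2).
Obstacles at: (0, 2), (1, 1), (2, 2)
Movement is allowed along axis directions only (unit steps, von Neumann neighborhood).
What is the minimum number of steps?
6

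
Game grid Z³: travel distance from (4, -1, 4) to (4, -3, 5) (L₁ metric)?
3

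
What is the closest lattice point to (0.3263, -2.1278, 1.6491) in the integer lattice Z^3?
(0, -2, 2)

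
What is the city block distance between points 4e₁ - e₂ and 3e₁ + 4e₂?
6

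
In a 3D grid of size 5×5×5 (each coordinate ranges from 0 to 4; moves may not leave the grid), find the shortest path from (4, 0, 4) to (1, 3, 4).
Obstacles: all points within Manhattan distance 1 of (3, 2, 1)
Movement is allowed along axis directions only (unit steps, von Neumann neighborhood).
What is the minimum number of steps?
6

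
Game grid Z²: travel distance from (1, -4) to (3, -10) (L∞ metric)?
6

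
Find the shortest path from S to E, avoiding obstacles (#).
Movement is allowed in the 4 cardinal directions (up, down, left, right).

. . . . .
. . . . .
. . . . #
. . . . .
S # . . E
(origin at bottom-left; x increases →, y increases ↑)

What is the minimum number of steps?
6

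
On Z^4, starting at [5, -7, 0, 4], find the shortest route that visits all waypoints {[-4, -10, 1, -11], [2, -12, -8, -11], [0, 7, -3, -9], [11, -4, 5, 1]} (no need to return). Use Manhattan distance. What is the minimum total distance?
99
(one optimal route: (5, -7, 0, 4) → (11, -4, 5, 1) → (-4, -10, 1, -11) → (2, -12, -8, -11) → (0, 7, -3, -9))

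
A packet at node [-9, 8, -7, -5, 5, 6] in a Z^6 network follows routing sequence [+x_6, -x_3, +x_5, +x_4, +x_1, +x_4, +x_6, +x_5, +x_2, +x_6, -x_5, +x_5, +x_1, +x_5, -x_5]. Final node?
(-7, 9, -8, -3, 7, 9)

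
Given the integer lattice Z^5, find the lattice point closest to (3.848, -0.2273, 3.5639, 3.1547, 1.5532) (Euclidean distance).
(4, 0, 4, 3, 2)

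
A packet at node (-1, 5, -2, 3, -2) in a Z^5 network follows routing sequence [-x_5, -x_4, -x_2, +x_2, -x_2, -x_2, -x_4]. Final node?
(-1, 3, -2, 1, -3)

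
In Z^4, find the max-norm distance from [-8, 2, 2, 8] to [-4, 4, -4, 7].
6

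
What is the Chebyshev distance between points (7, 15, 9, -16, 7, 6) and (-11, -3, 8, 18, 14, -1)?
34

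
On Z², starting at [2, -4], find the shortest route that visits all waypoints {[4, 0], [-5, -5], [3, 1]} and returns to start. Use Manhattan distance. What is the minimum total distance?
30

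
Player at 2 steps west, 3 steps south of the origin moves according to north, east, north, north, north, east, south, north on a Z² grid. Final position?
(0, 1)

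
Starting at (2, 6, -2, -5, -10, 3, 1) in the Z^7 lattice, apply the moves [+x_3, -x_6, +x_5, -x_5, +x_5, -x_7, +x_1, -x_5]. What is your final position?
(3, 6, -1, -5, -10, 2, 0)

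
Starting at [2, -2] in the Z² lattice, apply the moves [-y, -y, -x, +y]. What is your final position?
(1, -3)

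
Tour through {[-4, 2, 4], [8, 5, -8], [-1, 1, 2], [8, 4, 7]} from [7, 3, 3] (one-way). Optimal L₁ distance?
50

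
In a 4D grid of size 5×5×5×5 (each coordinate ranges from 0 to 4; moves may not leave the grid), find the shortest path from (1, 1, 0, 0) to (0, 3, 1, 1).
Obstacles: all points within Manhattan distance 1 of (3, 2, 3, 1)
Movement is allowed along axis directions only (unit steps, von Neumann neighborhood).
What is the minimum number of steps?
5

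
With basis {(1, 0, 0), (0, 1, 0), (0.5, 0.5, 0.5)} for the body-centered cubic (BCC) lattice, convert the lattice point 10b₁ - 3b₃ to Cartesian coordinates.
(8.5, -1.5, -1.5)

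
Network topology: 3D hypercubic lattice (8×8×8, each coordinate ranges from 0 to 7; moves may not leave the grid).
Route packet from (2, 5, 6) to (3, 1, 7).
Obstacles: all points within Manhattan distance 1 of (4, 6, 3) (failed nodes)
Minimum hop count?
6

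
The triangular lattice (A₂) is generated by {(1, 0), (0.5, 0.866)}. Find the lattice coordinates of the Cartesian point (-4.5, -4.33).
-2b₁ - 5b₂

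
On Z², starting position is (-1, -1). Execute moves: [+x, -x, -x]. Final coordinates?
(-2, -1)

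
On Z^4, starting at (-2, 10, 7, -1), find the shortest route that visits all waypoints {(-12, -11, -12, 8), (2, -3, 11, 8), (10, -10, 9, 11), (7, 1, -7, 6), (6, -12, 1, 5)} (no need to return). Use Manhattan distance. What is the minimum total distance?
131
(one optimal route: (-2, 10, 7, -1) → (2, -3, 11, 8) → (10, -10, 9, 11) → (6, -12, 1, 5) → (7, 1, -7, 6) → (-12, -11, -12, 8))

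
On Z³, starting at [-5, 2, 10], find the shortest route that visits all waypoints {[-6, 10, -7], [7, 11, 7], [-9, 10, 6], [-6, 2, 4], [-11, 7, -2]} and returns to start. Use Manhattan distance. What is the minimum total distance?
94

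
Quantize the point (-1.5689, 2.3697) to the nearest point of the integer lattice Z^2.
(-2, 2)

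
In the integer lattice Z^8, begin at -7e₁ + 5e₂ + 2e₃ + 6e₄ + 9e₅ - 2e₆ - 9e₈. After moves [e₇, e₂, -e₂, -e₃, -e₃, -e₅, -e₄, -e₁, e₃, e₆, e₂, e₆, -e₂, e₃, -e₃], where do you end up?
(-8, 5, 1, 5, 8, 0, 1, -9)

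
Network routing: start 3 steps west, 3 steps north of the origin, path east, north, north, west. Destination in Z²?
(-3, 5)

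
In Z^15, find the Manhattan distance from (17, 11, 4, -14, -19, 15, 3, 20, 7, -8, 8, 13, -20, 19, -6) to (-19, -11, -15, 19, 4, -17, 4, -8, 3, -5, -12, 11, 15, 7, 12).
288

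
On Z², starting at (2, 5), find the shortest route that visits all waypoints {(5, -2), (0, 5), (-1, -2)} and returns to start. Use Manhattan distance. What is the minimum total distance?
26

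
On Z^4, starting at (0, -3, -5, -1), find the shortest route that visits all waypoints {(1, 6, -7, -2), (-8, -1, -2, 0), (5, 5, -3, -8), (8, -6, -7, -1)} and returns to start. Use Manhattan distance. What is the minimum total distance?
90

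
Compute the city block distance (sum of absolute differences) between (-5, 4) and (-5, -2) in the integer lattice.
6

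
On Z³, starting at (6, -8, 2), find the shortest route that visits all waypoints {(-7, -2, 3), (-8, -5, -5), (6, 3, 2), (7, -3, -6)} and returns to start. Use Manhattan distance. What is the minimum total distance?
74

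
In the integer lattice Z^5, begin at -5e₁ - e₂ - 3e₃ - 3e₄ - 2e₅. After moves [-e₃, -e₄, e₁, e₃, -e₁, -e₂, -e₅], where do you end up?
(-5, -2, -3, -4, -3)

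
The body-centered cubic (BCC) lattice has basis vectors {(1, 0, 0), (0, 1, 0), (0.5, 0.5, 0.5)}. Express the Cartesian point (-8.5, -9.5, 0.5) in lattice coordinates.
-9b₁ - 10b₂ + b₃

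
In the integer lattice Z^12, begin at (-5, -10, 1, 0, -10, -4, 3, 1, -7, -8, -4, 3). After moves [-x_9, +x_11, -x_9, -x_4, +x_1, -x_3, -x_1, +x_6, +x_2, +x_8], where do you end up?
(-5, -9, 0, -1, -10, -3, 3, 2, -9, -8, -3, 3)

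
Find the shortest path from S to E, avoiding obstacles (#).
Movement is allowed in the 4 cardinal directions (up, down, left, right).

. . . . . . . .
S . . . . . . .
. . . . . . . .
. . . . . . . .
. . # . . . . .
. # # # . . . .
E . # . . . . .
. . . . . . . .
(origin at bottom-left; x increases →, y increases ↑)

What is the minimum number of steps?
5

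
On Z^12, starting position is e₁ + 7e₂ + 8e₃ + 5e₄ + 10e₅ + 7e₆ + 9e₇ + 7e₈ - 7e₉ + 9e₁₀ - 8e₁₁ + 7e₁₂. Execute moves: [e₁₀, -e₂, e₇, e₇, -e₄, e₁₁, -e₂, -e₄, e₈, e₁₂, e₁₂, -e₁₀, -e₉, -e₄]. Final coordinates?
(1, 5, 8, 2, 10, 7, 11, 8, -8, 9, -7, 9)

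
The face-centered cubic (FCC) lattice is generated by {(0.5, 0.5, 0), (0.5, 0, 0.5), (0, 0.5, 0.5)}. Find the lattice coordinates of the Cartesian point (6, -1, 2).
3b₁ + 9b₂ - 5b₃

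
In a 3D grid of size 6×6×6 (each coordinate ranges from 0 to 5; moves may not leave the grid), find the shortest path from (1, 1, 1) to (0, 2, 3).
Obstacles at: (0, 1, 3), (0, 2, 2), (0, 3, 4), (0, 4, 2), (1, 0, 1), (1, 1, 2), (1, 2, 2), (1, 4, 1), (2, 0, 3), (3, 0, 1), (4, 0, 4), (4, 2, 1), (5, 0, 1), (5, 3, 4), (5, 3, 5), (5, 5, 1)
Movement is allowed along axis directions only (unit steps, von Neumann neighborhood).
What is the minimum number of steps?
6
(one shortest path: (1, 1, 1) → (0, 1, 1) → (0, 2, 1) → (0, 3, 1) → (0, 3, 2) → (0, 3, 3) → (0, 2, 3))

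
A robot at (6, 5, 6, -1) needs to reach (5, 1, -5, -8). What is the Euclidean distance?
13.6748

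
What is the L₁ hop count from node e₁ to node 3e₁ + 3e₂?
5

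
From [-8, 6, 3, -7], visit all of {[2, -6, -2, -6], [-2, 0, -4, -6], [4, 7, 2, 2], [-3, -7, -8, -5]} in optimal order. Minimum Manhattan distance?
73
(one optimal route: (-8, 6, 3, -7) → (-2, 0, -4, -6) → (-3, -7, -8, -5) → (2, -6, -2, -6) → (4, 7, 2, 2))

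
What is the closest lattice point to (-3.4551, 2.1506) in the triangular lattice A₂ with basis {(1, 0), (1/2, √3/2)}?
(-3.5, 2.598)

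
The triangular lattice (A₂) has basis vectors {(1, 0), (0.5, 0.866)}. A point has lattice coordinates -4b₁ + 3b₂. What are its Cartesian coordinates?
(-2.5, 2.598)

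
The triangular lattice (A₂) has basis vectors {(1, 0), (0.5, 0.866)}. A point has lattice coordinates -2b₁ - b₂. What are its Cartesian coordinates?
(-2.5, -0.866)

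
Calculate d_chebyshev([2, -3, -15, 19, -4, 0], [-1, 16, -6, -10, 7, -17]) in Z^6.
29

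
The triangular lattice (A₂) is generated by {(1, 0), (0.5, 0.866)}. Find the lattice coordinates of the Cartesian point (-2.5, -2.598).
-b₁ - 3b₂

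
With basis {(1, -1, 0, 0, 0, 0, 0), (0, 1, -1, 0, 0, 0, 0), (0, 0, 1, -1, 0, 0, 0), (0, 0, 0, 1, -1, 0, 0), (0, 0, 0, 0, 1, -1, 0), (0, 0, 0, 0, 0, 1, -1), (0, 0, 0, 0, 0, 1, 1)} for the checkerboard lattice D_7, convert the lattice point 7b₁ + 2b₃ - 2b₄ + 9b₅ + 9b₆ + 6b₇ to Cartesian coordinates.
(7, -7, 2, -4, 11, 6, -3)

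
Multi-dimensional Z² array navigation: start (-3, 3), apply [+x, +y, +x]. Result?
(-1, 4)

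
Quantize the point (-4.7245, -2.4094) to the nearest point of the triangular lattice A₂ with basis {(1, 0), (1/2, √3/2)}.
(-4.5, -2.598)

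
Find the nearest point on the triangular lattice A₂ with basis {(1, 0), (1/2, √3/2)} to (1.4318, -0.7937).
(1.5, -0.866)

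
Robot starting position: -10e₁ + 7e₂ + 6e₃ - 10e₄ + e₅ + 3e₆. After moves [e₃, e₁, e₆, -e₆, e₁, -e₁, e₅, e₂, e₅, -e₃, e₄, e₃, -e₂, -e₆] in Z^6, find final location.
(-9, 7, 7, -9, 3, 2)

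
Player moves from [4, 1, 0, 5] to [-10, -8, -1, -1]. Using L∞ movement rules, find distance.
14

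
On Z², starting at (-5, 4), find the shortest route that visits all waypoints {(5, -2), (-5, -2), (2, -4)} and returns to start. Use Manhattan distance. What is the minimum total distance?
36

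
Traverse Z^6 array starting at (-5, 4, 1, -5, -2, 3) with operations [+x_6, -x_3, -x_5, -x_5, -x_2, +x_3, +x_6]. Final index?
(-5, 3, 1, -5, -4, 5)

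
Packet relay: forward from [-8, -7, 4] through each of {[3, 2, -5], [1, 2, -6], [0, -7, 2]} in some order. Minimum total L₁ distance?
31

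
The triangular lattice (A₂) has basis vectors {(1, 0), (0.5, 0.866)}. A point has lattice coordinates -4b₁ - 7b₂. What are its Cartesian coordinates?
(-7.5, -6.062)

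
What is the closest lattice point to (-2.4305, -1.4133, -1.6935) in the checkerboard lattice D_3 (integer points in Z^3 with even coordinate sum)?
(-3, -1, -2)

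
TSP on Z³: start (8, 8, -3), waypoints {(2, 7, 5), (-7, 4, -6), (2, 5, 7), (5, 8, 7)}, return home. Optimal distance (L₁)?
68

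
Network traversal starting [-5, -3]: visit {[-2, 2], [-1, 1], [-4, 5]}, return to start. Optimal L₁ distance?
24
(one optimal route: (-5, -3) → (-1, 1) → (-2, 2) → (-4, 5) → (-5, -3))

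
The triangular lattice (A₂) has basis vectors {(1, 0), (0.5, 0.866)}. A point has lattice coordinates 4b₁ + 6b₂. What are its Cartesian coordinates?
(7, 5.196)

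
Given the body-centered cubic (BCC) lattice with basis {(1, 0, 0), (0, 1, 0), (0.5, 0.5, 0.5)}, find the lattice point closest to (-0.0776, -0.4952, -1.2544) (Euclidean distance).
(-0.5, -0.5, -1.5)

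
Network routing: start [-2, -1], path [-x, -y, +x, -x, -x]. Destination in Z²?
(-4, -2)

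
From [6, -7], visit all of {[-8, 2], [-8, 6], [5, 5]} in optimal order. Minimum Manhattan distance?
31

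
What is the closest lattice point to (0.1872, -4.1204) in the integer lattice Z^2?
(0, -4)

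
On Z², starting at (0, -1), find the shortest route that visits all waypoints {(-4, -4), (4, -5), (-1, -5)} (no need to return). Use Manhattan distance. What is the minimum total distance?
16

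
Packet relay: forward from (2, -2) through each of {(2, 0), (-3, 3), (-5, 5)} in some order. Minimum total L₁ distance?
14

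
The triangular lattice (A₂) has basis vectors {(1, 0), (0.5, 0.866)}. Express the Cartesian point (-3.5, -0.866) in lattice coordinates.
-3b₁ - b₂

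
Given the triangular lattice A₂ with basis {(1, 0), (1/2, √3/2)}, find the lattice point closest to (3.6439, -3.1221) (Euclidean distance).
(4, -3.464)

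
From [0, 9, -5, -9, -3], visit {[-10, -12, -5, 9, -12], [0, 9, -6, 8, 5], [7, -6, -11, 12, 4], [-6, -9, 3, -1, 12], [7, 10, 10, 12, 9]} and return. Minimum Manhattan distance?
252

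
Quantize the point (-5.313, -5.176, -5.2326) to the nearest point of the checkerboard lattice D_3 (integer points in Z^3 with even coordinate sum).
(-6, -5, -5)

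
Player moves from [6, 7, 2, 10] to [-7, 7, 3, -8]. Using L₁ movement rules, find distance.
32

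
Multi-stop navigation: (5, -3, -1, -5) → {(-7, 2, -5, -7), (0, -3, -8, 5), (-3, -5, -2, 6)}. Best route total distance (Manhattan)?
61
(one optimal route: (5, -3, -1, -5) → (0, -3, -8, 5) → (-3, -5, -2, 6) → (-7, 2, -5, -7))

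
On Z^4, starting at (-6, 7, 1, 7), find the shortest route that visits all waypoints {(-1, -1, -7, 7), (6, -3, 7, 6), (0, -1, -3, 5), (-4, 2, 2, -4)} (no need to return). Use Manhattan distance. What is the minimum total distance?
71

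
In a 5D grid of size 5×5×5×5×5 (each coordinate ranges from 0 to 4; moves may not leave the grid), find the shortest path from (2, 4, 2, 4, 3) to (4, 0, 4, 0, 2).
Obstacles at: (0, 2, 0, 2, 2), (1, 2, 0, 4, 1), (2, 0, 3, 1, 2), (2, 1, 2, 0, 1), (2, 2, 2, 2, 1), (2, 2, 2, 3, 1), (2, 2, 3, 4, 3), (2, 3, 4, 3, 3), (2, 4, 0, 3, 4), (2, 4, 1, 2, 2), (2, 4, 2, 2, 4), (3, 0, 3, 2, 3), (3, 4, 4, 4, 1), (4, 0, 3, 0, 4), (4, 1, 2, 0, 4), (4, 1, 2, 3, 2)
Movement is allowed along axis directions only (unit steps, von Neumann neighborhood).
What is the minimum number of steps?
13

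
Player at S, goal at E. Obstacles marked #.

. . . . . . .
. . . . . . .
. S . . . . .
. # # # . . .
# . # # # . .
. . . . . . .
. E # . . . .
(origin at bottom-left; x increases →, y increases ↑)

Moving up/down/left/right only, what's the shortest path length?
12
(one shortest path: (1, 4) → (2, 4) → (3, 4) → (4, 4) → (5, 4) → (5, 3) → (5, 2) → (5, 1) → (4, 1) → (3, 1) → (2, 1) → (1, 1) → (1, 0))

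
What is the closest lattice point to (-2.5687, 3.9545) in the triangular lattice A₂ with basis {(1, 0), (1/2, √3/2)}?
(-2.5, 4.33)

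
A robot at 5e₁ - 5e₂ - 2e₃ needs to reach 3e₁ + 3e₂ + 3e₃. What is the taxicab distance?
15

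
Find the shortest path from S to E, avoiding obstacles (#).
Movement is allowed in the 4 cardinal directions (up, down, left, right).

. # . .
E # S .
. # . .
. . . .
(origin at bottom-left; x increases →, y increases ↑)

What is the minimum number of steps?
6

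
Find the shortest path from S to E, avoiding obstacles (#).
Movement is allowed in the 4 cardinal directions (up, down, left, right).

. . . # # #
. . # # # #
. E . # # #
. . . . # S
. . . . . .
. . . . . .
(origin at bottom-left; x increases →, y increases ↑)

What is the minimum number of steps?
7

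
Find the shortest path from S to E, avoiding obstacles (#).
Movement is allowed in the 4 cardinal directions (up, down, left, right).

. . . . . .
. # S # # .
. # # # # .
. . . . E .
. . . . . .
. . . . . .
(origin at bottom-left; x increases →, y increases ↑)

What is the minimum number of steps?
8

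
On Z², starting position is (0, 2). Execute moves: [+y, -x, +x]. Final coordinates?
(0, 3)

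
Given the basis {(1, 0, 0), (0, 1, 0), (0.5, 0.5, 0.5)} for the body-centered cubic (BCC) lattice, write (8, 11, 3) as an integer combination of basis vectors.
5b₁ + 8b₂ + 6b₃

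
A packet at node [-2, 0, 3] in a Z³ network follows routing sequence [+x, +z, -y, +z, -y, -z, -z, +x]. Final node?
(0, -2, 3)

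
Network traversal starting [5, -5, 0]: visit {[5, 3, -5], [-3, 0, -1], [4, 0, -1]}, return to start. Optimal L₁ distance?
42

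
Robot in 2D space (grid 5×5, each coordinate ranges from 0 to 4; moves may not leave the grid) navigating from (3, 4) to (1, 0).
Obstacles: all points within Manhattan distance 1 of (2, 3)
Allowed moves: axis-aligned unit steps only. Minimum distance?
8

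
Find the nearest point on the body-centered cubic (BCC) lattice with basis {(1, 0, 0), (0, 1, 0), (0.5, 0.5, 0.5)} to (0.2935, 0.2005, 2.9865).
(0, 0, 3)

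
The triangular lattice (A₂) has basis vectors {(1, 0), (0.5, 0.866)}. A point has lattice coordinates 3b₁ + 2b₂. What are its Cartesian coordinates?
(4, 1.732)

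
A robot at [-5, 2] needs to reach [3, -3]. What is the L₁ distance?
13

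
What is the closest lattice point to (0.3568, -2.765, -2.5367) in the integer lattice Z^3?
(0, -3, -3)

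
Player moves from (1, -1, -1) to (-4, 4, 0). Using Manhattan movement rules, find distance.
11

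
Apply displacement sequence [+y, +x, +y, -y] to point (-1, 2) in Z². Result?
(0, 3)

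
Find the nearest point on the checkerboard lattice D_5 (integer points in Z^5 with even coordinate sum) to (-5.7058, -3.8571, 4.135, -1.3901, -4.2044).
(-6, -4, 4, -2, -4)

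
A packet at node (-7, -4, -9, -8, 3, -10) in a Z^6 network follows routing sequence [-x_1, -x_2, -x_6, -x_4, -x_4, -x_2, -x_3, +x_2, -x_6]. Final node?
(-8, -5, -10, -10, 3, -12)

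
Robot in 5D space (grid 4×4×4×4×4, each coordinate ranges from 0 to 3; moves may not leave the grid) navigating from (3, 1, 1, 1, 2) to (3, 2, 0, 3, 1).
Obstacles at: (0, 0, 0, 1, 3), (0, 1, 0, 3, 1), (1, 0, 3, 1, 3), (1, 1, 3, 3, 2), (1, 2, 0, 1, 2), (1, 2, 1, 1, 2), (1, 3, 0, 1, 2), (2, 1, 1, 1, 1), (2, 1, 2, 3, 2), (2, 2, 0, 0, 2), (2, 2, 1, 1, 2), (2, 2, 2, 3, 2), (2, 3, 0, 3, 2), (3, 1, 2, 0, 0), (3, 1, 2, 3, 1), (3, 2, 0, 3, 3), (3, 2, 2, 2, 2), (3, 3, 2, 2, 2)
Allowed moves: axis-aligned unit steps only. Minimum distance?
5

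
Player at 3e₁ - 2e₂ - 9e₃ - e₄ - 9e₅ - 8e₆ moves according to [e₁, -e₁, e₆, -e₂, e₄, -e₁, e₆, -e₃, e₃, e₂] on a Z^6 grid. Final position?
(2, -2, -9, 0, -9, -6)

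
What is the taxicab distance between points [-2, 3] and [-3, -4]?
8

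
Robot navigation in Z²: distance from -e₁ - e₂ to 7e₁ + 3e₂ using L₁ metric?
12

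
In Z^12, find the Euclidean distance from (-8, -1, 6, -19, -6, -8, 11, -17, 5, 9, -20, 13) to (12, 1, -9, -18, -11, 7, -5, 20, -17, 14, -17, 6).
55.4256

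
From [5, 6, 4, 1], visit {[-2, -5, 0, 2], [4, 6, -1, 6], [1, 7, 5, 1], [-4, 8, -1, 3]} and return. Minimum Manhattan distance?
68
(one optimal route: (5, 6, 4, 1) → (4, 6, -1, 6) → (-4, 8, -1, 3) → (-2, -5, 0, 2) → (1, 7, 5, 1) → (5, 6, 4, 1))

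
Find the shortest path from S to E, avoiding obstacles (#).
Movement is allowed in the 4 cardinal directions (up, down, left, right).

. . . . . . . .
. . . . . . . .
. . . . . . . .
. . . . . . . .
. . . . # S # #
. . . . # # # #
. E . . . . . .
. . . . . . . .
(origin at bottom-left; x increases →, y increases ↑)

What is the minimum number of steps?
8
(one shortest path: (5, 3) → (5, 4) → (4, 4) → (3, 4) → (2, 4) → (1, 4) → (1, 3) → (1, 2) → (1, 1))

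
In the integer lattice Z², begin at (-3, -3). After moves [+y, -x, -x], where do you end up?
(-5, -2)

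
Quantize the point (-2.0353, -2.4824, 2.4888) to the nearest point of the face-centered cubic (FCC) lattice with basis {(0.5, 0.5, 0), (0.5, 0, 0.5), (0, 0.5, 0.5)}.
(-2, -2.5, 2.5)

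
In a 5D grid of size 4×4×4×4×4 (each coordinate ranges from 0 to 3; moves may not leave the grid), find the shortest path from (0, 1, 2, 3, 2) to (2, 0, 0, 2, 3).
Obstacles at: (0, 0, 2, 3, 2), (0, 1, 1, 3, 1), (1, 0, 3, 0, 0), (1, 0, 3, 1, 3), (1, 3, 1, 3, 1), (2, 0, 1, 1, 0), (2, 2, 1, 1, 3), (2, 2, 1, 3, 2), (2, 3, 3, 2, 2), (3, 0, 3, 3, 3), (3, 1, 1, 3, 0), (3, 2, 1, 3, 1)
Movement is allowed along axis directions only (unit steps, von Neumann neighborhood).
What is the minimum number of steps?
7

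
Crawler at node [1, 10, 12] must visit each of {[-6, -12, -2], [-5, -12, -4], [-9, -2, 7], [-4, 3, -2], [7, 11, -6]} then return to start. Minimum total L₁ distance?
118
(one optimal route: (1, 10, 12) → (-9, -2, 7) → (-6, -12, -2) → (-5, -12, -4) → (-4, 3, -2) → (7, 11, -6) → (1, 10, 12))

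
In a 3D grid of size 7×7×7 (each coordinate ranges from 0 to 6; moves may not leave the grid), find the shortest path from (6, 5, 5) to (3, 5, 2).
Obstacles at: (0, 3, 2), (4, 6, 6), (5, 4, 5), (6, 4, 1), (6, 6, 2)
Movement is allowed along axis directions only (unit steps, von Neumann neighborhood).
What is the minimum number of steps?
6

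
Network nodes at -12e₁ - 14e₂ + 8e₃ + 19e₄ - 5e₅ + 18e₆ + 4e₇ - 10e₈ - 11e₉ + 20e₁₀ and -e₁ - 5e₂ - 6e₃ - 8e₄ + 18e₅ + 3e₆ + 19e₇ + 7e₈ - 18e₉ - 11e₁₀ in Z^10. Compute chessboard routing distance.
31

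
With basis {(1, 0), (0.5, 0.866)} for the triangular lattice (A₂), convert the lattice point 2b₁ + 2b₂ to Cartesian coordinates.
(3, 1.732)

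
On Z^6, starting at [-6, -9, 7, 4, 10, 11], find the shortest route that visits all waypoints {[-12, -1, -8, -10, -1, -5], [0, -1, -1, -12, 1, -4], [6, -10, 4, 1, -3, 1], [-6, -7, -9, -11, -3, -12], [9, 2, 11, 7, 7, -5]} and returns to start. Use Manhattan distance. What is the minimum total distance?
244
(one optimal route: (-6, -9, 7, 4, 10, 11) → (6, -10, 4, 1, -3, 1) → (-6, -7, -9, -11, -3, -12) → (-12, -1, -8, -10, -1, -5) → (0, -1, -1, -12, 1, -4) → (9, 2, 11, 7, 7, -5) → (-6, -9, 7, 4, 10, 11))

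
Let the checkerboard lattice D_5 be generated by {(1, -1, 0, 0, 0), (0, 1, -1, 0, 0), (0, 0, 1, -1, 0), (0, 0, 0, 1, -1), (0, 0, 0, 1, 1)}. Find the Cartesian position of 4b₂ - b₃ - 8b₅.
(0, 4, -5, -7, -8)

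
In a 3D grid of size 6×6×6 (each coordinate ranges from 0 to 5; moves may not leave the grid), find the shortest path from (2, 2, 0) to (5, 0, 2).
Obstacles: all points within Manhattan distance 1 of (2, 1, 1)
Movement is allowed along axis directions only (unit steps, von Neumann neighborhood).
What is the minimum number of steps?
7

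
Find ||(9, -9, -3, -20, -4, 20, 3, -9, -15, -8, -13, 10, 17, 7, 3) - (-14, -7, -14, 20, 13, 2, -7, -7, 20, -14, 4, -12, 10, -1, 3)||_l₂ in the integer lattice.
71.5402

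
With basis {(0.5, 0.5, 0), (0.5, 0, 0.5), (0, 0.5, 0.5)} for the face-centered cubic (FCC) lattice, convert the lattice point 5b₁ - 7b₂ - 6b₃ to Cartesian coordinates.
(-1, -0.5, -6.5)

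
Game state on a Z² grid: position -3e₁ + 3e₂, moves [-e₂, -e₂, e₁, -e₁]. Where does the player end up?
(-3, 1)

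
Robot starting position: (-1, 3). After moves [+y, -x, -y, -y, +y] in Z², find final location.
(-2, 3)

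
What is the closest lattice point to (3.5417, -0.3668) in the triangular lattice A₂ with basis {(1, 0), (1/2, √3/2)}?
(3.5, -0.866)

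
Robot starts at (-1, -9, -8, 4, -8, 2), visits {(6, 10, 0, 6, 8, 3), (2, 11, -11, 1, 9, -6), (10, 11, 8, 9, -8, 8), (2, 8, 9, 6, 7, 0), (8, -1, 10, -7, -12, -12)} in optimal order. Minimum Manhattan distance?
198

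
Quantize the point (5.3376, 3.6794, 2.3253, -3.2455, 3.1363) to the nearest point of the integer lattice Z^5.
(5, 4, 2, -3, 3)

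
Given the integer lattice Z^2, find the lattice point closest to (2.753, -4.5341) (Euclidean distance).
(3, -5)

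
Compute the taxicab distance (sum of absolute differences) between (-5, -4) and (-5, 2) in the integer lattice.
6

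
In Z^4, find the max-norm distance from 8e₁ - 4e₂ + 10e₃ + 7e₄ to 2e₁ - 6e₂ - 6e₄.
13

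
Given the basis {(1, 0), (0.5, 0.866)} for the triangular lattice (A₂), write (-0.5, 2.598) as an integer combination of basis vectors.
-2b₁ + 3b₂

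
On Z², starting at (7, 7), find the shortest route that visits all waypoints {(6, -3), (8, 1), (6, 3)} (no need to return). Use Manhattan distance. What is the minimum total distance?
15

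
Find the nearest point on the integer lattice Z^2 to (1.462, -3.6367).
(1, -4)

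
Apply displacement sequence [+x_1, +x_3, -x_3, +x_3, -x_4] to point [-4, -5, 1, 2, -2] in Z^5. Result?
(-3, -5, 2, 1, -2)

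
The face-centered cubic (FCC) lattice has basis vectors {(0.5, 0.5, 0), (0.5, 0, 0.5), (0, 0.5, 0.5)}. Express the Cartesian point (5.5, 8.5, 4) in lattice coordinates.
10b₁ + b₂ + 7b₃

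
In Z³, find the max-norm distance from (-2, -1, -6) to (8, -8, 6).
12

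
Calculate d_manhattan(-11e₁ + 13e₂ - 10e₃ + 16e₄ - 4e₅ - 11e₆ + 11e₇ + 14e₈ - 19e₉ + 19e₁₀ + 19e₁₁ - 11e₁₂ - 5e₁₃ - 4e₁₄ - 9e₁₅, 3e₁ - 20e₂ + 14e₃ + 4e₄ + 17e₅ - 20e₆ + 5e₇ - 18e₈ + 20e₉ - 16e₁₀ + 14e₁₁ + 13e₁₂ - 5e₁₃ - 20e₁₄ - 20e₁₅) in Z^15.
281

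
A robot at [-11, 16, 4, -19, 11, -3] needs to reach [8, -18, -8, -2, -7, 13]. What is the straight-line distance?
50.2991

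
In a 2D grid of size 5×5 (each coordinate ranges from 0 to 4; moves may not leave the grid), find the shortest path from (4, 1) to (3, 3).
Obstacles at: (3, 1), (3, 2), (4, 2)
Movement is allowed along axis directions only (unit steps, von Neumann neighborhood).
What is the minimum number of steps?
7
(one shortest path: (4, 1) → (4, 0) → (3, 0) → (2, 0) → (2, 1) → (2, 2) → (2, 3) → (3, 3))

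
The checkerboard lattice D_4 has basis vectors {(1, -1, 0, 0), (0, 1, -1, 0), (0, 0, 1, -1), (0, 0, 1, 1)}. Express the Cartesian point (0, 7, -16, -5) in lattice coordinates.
7b₂ - 2b₃ - 7b₄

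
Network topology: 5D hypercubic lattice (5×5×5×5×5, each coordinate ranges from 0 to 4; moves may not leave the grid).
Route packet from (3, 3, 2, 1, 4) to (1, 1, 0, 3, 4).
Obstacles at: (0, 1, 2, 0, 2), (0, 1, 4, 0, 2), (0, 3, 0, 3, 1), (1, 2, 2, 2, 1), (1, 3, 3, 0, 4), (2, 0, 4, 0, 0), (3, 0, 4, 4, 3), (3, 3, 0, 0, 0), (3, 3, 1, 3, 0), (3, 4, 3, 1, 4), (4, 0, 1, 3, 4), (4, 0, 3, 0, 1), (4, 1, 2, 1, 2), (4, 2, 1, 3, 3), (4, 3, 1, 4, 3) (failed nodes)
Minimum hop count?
8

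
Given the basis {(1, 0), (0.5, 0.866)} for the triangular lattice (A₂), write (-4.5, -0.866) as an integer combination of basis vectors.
-4b₁ - b₂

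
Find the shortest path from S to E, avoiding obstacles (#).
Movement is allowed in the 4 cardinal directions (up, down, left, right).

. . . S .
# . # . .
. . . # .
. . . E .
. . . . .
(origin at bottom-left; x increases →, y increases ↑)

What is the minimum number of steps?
5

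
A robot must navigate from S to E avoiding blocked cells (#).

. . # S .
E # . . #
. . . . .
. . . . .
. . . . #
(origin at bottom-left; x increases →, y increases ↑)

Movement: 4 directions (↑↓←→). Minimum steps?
6
(one shortest path: (3, 4) → (3, 3) → (2, 3) → (2, 2) → (1, 2) → (0, 2) → (0, 3))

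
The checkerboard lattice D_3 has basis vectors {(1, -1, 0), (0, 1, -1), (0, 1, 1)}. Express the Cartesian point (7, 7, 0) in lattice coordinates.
7b₁ + 7b₂ + 7b₃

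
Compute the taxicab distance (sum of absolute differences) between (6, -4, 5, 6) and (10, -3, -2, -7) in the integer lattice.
25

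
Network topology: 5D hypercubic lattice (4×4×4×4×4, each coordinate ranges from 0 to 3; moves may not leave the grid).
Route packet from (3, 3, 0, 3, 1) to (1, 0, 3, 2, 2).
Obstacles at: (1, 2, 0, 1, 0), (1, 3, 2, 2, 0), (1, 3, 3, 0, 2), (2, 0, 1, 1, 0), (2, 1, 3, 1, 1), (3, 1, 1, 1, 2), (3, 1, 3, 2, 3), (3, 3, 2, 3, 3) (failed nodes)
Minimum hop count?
10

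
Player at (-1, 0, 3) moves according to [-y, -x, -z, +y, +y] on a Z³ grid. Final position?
(-2, 1, 2)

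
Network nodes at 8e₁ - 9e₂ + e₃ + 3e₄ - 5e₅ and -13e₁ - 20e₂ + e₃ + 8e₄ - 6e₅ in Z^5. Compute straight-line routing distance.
24.2487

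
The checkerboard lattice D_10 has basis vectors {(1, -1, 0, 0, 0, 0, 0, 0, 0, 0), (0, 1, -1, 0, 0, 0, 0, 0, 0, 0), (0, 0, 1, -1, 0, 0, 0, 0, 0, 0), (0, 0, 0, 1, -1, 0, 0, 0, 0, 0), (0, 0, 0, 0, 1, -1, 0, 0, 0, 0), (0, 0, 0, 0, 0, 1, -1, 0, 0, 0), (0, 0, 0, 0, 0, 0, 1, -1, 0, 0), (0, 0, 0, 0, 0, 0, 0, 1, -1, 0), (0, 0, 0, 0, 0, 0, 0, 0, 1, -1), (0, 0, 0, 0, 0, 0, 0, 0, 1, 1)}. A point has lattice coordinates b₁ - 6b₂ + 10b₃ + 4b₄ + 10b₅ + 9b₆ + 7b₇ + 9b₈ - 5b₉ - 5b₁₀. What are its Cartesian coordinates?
(1, -7, 16, -6, 6, -1, -2, 2, -19, 0)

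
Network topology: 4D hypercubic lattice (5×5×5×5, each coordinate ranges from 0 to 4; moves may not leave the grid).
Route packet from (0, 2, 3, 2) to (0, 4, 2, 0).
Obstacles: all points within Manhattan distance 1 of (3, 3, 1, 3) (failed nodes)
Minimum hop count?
5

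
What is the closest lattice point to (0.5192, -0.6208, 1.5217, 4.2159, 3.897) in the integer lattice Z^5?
(1, -1, 2, 4, 4)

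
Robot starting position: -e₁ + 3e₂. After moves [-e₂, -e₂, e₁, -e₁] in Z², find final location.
(-1, 1)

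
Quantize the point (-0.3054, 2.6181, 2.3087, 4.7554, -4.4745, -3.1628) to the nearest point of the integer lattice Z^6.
(0, 3, 2, 5, -4, -3)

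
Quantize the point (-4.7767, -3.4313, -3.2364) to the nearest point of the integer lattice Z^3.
(-5, -3, -3)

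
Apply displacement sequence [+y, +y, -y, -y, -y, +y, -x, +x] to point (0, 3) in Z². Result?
(0, 3)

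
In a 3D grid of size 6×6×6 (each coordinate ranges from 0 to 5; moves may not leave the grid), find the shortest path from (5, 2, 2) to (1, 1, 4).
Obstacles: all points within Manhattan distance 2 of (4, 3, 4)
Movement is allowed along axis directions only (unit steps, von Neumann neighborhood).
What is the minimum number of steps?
7
(one shortest path: (5, 2, 2) → (4, 2, 2) → (3, 2, 2) → (2, 2, 2) → (1, 2, 2) → (1, 1, 2) → (1, 1, 3) → (1, 1, 4))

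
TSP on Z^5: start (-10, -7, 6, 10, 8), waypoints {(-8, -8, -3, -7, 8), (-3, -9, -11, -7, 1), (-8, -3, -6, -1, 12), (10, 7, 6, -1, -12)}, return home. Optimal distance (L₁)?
202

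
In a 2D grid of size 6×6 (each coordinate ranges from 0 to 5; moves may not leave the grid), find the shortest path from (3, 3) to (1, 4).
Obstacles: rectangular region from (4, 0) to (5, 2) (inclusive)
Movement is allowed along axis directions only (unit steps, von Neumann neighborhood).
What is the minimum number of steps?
3
(one shortest path: (3, 3) → (2, 3) → (1, 3) → (1, 4))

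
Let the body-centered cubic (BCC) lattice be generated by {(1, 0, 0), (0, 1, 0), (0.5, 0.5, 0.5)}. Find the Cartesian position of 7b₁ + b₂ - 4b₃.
(5, -1, -2)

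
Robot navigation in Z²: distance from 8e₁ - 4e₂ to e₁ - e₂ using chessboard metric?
7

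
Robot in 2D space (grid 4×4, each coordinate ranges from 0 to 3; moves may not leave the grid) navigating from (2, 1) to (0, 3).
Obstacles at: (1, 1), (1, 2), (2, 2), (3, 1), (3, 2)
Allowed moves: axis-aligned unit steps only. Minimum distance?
6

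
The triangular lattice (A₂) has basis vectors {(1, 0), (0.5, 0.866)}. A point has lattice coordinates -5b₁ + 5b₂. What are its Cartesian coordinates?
(-2.5, 4.33)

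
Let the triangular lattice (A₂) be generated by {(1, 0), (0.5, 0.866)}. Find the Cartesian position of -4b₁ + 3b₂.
(-2.5, 2.598)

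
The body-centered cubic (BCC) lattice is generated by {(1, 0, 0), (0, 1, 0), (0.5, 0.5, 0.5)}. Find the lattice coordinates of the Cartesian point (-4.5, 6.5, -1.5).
-3b₁ + 8b₂ - 3b₃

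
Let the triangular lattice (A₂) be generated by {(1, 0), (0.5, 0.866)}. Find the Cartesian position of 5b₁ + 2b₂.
(6, 1.732)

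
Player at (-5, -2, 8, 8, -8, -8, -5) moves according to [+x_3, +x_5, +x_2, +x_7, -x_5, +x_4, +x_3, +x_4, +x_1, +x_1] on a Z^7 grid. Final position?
(-3, -1, 10, 10, -8, -8, -4)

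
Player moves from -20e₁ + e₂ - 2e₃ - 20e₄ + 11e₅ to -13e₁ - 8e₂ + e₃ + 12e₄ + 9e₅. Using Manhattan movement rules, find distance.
53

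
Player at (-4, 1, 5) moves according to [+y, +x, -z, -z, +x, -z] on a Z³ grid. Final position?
(-2, 2, 2)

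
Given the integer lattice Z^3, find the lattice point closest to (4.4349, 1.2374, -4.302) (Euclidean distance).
(4, 1, -4)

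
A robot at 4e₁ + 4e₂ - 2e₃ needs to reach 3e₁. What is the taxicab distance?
7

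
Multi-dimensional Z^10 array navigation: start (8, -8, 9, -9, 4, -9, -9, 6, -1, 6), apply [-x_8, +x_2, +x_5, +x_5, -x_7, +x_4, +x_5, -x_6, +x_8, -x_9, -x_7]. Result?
(8, -7, 9, -8, 7, -10, -11, 6, -2, 6)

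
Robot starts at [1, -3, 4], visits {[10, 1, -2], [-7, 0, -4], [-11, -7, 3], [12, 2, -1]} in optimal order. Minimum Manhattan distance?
59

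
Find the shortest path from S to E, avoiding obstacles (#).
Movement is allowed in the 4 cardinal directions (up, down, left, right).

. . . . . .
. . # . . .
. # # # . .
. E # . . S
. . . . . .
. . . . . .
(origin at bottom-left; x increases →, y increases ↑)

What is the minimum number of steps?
6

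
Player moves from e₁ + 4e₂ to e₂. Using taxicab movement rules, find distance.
4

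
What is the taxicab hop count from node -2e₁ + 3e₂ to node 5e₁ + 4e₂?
8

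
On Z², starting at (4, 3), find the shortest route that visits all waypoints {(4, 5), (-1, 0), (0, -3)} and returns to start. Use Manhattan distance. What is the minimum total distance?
26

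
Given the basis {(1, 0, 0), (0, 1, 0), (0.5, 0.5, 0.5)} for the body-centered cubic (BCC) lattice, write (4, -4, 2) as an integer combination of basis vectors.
2b₁ - 6b₂ + 4b₃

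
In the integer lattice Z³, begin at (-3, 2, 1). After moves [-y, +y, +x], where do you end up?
(-2, 2, 1)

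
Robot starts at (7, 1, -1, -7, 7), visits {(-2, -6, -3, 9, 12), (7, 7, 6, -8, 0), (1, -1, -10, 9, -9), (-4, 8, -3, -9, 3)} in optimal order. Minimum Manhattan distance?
125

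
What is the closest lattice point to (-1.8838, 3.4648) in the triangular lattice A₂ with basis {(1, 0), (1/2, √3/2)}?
(-2, 3.464)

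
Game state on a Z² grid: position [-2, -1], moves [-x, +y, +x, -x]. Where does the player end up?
(-3, 0)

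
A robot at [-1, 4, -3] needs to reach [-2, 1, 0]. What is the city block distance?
7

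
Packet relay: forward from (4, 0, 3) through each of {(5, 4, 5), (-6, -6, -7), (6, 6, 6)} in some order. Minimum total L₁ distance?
48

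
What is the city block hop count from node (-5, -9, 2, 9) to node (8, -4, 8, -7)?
40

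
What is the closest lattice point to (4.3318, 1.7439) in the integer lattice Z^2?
(4, 2)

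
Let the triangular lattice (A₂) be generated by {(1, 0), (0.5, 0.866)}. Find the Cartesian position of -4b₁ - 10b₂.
(-9, -8.66)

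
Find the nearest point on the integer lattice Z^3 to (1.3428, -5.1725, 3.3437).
(1, -5, 3)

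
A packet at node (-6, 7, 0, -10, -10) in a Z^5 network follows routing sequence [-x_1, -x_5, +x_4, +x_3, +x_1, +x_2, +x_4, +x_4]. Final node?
(-6, 8, 1, -7, -11)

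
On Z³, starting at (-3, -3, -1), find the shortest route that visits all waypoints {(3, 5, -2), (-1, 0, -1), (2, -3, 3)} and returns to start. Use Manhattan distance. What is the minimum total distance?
38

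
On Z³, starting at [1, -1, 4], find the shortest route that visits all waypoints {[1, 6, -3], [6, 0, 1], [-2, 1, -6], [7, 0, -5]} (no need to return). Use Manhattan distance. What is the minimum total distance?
38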